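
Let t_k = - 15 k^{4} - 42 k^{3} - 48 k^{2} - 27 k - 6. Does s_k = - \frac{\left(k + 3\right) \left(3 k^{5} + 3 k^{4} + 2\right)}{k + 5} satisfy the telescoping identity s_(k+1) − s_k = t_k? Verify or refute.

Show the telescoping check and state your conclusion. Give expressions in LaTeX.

Invalid: residual \frac{2 \left(12 k^{5} + 114 k^{4} + 258 k^{3} + 267 k^{2} + 141 k + 28\right)}{k^{2} + 11 k + 30} ≠ 0.

s_(k+1) = -(k + 4)*(3*(k + 1)**5 + 3*(k + 1)**4 + 2)/(k + 6)
s_(k+1) − s_k = (-15*k**6 - 183*k**5 - 732*k**4 - 1299*k**3 - 1209*k**2 - 594*k - 124)/(k**2 + 11*k + 30)
(s_(k+1) − s_k) − t_k = 2*(12*k**5 + 114*k**4 + 258*k**3 + 267*k**2 + 141*k + 28)/(k**2 + 11*k + 30)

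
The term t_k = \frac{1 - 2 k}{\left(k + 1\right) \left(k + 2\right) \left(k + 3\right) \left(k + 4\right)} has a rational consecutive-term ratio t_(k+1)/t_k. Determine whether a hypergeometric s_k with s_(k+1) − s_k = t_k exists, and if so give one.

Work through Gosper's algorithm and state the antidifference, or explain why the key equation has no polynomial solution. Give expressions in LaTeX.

s_k = \frac{k}{\left(k + 1\right) \left(k + 2\right) \left(k + 3\right)}

r(k) = (k + 1)*(2*k + 1)/((k + 5)*(2*k - 1)) after simplifying.
Take A(k)=k + 1, B(k)=k + 5, C(k)=k - 1/2.
Key eq: (k + 1)·f(k+1) = (k + 4)·f(k) + (k - 1/2).
Degrees (1,1,1) ⇒ d ≤ 3.
Coefficient equations give f(k) = -k/2.
Certificate R = B(k−1)f/C = -k*(k + 4)/(2*k - 1) gives s_k = k/((k + 1)*(k + 2)*(k + 3)).
s_(k+1) − s_k = (-k*(k + 4) + (k + 1)**2)/((k + 1)*(k + 2)*(k + 3)*(k + 4)) = t_k.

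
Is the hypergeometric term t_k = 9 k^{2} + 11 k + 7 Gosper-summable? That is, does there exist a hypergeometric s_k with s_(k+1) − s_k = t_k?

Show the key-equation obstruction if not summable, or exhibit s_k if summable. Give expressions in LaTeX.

t_(k+1)/t_k = (9*k**2 + 29*k + 27)/(9*k**2 + 11*k + 7).
So A=1 and B=1, with C=k**2 + 11*k/9 + 7/9.
Need (1)·f(k+1) − (1)·f(k) = k**2 + 11*k/9 + 7/9.
Degrees (0,0,2) ⇒ d ≤ 3.
Coefficient equations give f(k) = k*(3*k**2 + k + 3)/9.
Certificate R = B(k−1)f/C = k*(3*k**2 + k + 3)/(9*k**2 + 11*k + 7) gives s_k = k*(3*k**2 + k + 3).
Verify: 9*k**2 + 11*k + 7 matches t_k.

Yes. s_k = k \left(3 k^{2} + k + 3\right).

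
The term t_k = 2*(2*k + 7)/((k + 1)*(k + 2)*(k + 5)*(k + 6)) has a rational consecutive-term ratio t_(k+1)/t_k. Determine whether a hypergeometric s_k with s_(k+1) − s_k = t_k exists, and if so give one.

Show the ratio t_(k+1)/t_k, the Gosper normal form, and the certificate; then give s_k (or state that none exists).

Compute t_(k+1)/t_k: get (k + 1)*(k + 5)*(2*k + 9)/((k + 3)*(k + 7)*(2*k + 7)).
A = k + 1, B = k + 7, C = k**3 + 21*k**2/2 + 73*k/2 + 42.
Key eq: (k + 1)·f(k+1) = (k + 6)·f(k) + (k**3 + 21*k**2/2 + 73*k/2 + 42).
Degrees (1,1,3) ⇒ d ≤ 5.
Coefficient equations give f(k) = k*(k + 2)*(k + 3)*(k + 4)*(k + 6)/10.
Then R = B(k−1)f/C = k*(k + 2)*(k + 6)**2/(5*(2*k + 7)), so s_k = R(k)·t_k = 2*k*(k + 6)/(5*(k**2 + 6*k + 5)).
Verify: 2*(2*k + 7)/(k**4 + 14*k**3 + 65*k**2 + 112*k + 60) matches t_k.

s_k = 2*k*(k + 6)/(5*(k**2 + 6*k + 5))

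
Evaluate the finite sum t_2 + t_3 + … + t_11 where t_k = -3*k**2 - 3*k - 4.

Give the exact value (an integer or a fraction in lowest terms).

Ratio r(k) = (3*k**2 + 9*k + 10)/(3*k**2 + 3*k + 4).
Take A(k)=1, B(k)=1, C(k)=k**2 + k + 4/3.
f must satisfy (1)·f(k+1) − (1)·f(k) = k**2 + k + 4/3.
From deg A=0, deg B=0, deg C=2: d=3.
Solving with deg f ≤ 3: f(k) = k*(k**2 + 3)/3.
Get s_k = R·t_k = k*(-k**2 - 3) with R(k) = B(k−1)f(k)/C(k) = k*(k**2 + 3)/(3*k**2 + 3*k + 4).
Δs = -3*k**2 - 3*k - 4, as required.
Evaluate s at k=12 and k=2: -1764 and -14; difference -1750.

Σ = -1750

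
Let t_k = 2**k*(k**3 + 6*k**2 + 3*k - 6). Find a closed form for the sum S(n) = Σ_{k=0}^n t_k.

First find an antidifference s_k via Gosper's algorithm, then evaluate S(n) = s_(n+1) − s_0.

S(n) = 2*2**n*n**3 + 6*2**n*n**2 - 8*2**n + 2

Step 1: r(k) = 2*(k**3 + 9*k**2 + 18*k + 4)/(k**3 + 6*k**2 + 3*k - 6).
A = 2, B = 1, C = k**3 + 6*k**2 + 3*k - 6.
Set up (2)·f(k+1) − (1)·f(k) − (k**3 + 6*k**2 + 3*k - 6) = 0.
d = 3 from the (0,0,3) case.
Solving with deg f ≤ 3: f(k) = (k - 2)*(k + 1)**2.
Certificate R = B(k−1)f/C = (k - 2)*(k + 1)**2/(k**3 + 6*k**2 + 3*k - 6) gives s_k = 2**k*(k**3 - 3*k - 2).
Verify: 2**k*(k**3 + 6*k**2 + 3*k - 6) matches t_k.
Σ_(k=0)^n t_k = s_(n+1) − s_(0) = (2**(n + 1)*(n**3 + 3*n**2 - 4)) − (-2), i.e. 2*2**n*n**3 + 6*2**n*n**2 - 8*2**n + 2.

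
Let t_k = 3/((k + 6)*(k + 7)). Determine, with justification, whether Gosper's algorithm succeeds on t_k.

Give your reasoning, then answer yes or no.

Yes. s_k = k/(2*(k + 6)).

Compute t_(k+1)/t_k: get (k + 6)/(k + 8).
Normal form (A,B,C) = (k + 6, k + 8, 1).
Need (k + 6)·f(k+1) − (k + 7)·f(k) = 1.
Degrees (1,1,0) ⇒ d ≤ 1.
Solving with deg f ≤ 1: f(k) = k/6.
R(k) = B(k−1)·f(k)/C(k) = k*(k + 7)/6; s_k = R·t_k = k/(2*(k + 6)).
s_(k+1) − s_k = 3/(k**2 + 13*k + 42) = t_k.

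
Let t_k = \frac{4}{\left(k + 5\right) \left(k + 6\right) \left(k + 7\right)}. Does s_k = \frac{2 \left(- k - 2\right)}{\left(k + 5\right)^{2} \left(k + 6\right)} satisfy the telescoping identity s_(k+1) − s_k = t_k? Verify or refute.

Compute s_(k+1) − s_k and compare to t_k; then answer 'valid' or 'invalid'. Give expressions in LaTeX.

Invalid: residual \frac{6 \left(- 3 k - 17\right)}{k^{5} + 29 k^{4} + 335 k^{3} + 1927 k^{2} + 5520 k + 6300} ≠ 0.

s_(k+1) = 2*(-k - 3)/((k + 6)**2*(k + 7))
s_(k+1) − s_k = 2*(2*k**2 + 13*k + 9)/(k**5 + 29*k**4 + 335*k**3 + 1927*k**2 + 5520*k + 6300)
(s_(k+1) − s_k) − t_k = 6*(-3*k - 17)/(k**5 + 29*k**4 + 335*k**3 + 1927*k**2 + 5520*k + 6300)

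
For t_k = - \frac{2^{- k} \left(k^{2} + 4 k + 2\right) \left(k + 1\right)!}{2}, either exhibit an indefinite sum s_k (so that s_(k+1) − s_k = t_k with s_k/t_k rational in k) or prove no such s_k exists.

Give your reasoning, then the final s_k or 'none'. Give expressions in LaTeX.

s_k = - 2^{- k} \left(k + 3\right) \left(k + 1\right)!

Ratio r(k) = (k + 2)*(4*k + (k + 1)**2 + 6)/(2*(k**2 + 4*k + 2)).
Gosper form: A/B · C(k+1)/C(k) with A=k/2 + 1, B=1, C=k**2 + 4*k + 2.
Set up (k/2 + 1)·f(k+1) − (1)·f(k) − (k**2 + 4*k + 2) = 0.
Bound: deg f ≤ 1.
Solving with deg f ≤ 1: f(k) = 2*(k + 3).
So s_k = (B(k−1)f/C)·t_k = (2*(k + 3)/(k**2 + 4*k + 2))·t_k = -(k + 3)*factorial(k + 1)/2**k.
Check: Δs_k = -(k**2 + 4*k + 2)*factorial(k + 1)/(2*2**k). ✓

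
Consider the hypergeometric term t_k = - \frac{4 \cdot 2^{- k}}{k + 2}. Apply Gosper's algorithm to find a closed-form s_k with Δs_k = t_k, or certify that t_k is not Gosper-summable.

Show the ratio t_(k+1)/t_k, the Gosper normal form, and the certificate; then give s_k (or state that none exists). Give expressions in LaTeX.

no hypergeometric antidifference exists

r(k) = (k + 2)/(2*(k + 3)) after simplifying.
Factor: A=k/2 + 1; B=k + 3; C=1.
Set up (k/2 + 1)·f(k+1) − (k + 2)·f(k) − (1) = 0.
deg f ≤ -1 (via 1,1,0).
Negative degree bound (-1): no f exists, t_k not Gosper-summable.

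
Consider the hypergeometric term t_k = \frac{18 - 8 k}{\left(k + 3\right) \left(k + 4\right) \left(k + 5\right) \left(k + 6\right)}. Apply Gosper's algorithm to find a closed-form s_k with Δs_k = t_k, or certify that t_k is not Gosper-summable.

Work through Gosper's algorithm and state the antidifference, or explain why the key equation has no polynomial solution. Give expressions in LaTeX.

The ratio is (k + 3)*(4*k - 5)/((k + 7)*(4*k - 9)).
A = k + 3, B = k + 7, C = k - 9/4.
Need (k + 3)·f(k+1) − (k + 6)·f(k) = k - 9/4.
Bound: deg f ≤ 3.
Match coefficients ⇒ f(k) = -k*(k**2 + 12*k + 167)/240.
Then R = B(k−1)f/C = -k*(k + 6)*(k**2 + 12*k + 167)/(60*(4*k - 9)), so s_k = R(k)·t_k = k*(k**2 + 12*k + 167)/(30*(k + 3)*(k + 4)*(k + 5)).
Check: Δs_k = 2*(9 - 4*k)/(k**4 + 18*k**3 + 119*k**2 + 342*k + 360). ✓

s_k = \frac{k \left(k^{2} + 12 k + 167\right)}{30 \left(k + 3\right) \left(k + 4\right) \left(k + 5\right)}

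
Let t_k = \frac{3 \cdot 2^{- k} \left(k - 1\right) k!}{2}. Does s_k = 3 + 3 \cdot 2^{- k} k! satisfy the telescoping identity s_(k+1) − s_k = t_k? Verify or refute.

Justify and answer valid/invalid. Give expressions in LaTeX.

s_(k+1) = 3*2**(-k - 1)*(2**(k + 1) + k*factorial(k) + factorial(k))
s_(k+1) − s_k = 3*(k - 1)*factorial(k)/(2*2**k)
(s_(k+1) − s_k) − t_k = 0

Valid: the claim telescopes to t_k.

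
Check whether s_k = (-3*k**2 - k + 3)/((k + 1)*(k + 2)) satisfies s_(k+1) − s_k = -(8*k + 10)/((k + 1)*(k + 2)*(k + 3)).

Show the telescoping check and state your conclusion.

s_(k+1) = (-k - 3*(k + 1)**2 + 2)/((k + 2)*(k + 3))
s_(k+1) − s_k = 2*(-4*k - 5)/(k**3 + 6*k**2 + 11*k + 6)
(s_(k+1) − s_k) − t_k = 0

Valid — Δs_k = t_k.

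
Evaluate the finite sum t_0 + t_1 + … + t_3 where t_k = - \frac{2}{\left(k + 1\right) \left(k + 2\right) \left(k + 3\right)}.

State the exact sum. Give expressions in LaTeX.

Σ = -7/15

Step 1: r(k) = (k + 1)/(k + 4).
Normal form (A,B,C) = (k + 1, k + 4, 1).
f must satisfy (k + 1)·f(k+1) − (k + 3)·f(k) = 1.
d = 2 from the (1,1,0) case.
Coefficient equations give f(k) = k*(k + 3)/4.
Certificate R = B(k−1)f/C = k*(k + 3)**2/4 gives s_k = k*(-k - 3)/(2*(k + 1)*(k + 2)).
Δs = -2/(k**3 + 6*k**2 + 11*k + 6), as required.
Σ_(k=0)^(3) t_k = s_(4) − s_(0) = -7/15 − (0) = -7/15.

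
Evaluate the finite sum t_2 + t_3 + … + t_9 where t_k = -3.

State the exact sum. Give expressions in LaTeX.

Σ = -24

Step 1: r(k) = 1.
Normal form (A,B,C) = (1, 1, 1).
Solve (1)·f(k+1) − (1)·f(k) = 1.
deg f ≤ 1 (via 0,0,0).
Coefficient equations give f(k) = k.
Get s_k = R·t_k = -3*k with R(k) = B(k−1)f(k)/C(k) = k.
Δs = -3, as required.
Telescoping: Σ = s_(10) − s_(2) = -30 − (-6) = -24.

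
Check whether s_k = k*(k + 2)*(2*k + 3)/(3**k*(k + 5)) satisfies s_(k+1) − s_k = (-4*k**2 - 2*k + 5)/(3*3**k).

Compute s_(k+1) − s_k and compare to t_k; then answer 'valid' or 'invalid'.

s_(k+1) = (k + 1)*(k + 3)*(2*k + 5)/(3*3**k*(k + 6))
s_(k+1) − s_k = (-4*k**4 - 34*k**3 - 53*k**2 + 37*k + 75)/(3*3**k*(k**2 + 11*k + 30))
(s_(k+1) − s_k) − t_k = (4*k**3 + 28*k**2 + 14*k - 25)/(3**k*(k**2 + 11*k + 30))

Invalid: residual (4*k**3 + 28*k**2 + 14*k - 25)/(3**k*(k**2 + 11*k + 30)) ≠ 0.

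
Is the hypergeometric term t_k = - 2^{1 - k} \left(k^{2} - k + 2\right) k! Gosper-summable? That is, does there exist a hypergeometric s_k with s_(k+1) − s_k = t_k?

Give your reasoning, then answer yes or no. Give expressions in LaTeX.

Ratio r(k) = (k + 1)*(-k + (k + 1)**2 + 1)/(2*(k**2 - k + 2)).
Factor: A=k/2 + 1/2; B=1; C=k**2 - k + 2.
f must satisfy (k/2 + 1/2)·f(k+1) − (1)·f(k) = k**2 - k + 2.
From deg A=1, deg B=0, deg C=2: d=1.
Solve for f: f(k) = 2*(k - 1) (degree 1 ≤ 1).
Certificate R = B(k−1)f/C = 2*(k - 1)/(k**2 - k + 2) gives s_k = -2**(2 - k)*(k - 1)*factorial(k).
Δs = -2**(1 - k)*(k**2 - k + 2)*factorial(k), as required.

Yes. s_k = - 2^{2 - k} \left(k - 1\right) k!.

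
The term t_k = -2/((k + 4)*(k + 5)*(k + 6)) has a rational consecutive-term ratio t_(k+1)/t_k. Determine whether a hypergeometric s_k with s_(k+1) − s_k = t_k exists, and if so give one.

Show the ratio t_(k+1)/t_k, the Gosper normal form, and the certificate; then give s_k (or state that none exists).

t_(k+1)/t_k = (k + 4)/(k + 7).
A = k + 4, B = k + 7, C = 1.
f must satisfy (k + 4)·f(k+1) − (k + 6)·f(k) = 1.
From deg A=1, deg B=1, deg C=0: d=2.
A polynomial solution: f(k) = k*(k + 9)/40.
Get s_k = R·t_k = k*(-k - 9)/(20*(k + 4)*(k + 5)) with R(k) = B(k−1)f(k)/C(k) = k*(k + 6)*(k + 9)/40.
Check: Δs_k = -2/(k**3 + 15*k**2 + 74*k + 120). ✓

s_k = k*(-k - 9)/(20*(k + 4)*(k + 5))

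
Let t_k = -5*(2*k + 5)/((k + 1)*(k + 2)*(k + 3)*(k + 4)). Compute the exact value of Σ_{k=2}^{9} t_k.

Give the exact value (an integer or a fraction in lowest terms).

Compute t_(k+1)/t_k: get (k + 1)*(2*k + 7)/((k + 5)*(2*k + 5)).
Normal form (A,B,C) = (k + 1, k + 5, k + 5/2).
Set up (k + 1)·f(k+1) − (k + 4)·f(k) − (k + 5/2) = 0.
Bound: deg f ≤ 3.
Solve for f: f(k) = k*(k + 2)*(k + 4)/6 (degree 3 ≤ 3).
Certificate R = B(k−1)f/C = k*(k + 2)*(k + 4)**2/(3*(2*k + 5)) gives s_k = 5*k*(-k - 4)/(3*(k**2 + 4*k + 3)).
Verify: 5*(-2*k - 5)/(k**4 + 10*k**3 + 35*k**2 + 50*k + 24) matches t_k.
Σ_(k=2)^(9) t_k = s_(10) − s_(2) = -700/429 − (-4/3) = -128/429.

Σ = -128/429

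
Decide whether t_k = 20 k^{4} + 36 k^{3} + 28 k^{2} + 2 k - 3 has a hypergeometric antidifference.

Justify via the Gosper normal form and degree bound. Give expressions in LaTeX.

Yes. s_k = k^{2} \left(4 k^{3} - k^{2} - 2 k - 4\right).

Step 1: r(k) = (20*k**4 + 116*k**3 + 256*k**2 + 246*k + 83)/(20*k**4 + 36*k**3 + 28*k**2 + 2*k - 3).
So A=1 and B=1, with C=k**4 + 9*k**3/5 + 7*k**2/5 + k/10 - 3/20.
Set up (1)·f(k+1) − (1)·f(k) − (k**4 + 9*k**3/5 + 7*k**2/5 + k/10 - 3/20) = 0.
From deg A=0, deg B=0, deg C=4: d=5.
A polynomial solution: f(k) = k**2*(4*k**3 - k**2 - 2*k - 4)/20.
Certificate R = B(k−1)f/C = k**2*(4*k**3 - k**2 - 2*k - 4)/(20*k**4 + 36*k**3 + 28*k**2 + 2*k - 3) gives s_k = k**2*(4*k**3 - k**2 - 2*k - 4).
s_(k+1) − s_k = 20*k**4 + 36*k**3 + 28*k**2 + 2*k - 3 = t_k.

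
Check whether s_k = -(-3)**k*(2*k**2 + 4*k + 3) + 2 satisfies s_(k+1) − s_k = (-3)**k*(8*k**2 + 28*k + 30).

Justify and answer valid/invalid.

s_(k+1) = 3*(-3)**k*(4*k + 2*(k + 1)**2 + 7) + 2
s_(k+1) − s_k = (-3)**k*(8*k**2 + 28*k + 30)
(s_(k+1) − s_k) − t_k = 0

valid (s_(k+1) − s_k reduces to t_k)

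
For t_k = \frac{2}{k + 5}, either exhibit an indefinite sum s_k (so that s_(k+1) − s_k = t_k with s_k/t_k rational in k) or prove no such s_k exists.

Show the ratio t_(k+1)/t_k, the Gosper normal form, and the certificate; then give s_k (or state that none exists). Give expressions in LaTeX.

none (Gosper's algorithm certifies no s_k)

Ratio r(k) = (k + 5)/(k + 6).
Gosper form: A/B · C(k+1)/C(k) with A=k + 5, B=k + 6, C=1.
Need (k + 5)·f(k+1) − (k + 5)·f(k) = 1.
d = 0 from the (1,1,0) case.
Write f(k) = c0. Then LHS − RHS = -1, requiring -1 = 0: contradictory. No certificate.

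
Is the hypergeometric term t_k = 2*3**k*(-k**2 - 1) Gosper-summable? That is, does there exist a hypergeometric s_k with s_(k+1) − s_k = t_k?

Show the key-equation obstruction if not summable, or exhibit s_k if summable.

Yes. s_k = 3**k*(-k**2 + 3*k - 4).

r(k) = 3*((k + 1)**2 + 1)/(k**2 + 1) after simplifying.
So A=3 and B=1, with C=k**2 + 1.
f must satisfy (3)·f(k+1) − (1)·f(k) = k**2 + 1.
d = 2 from the (0,0,2) case.
A polynomial solution: f(k) = (k**2 - 3*k + 4)/2.
Then R = B(k−1)f/C = (k**2 - 3*k + 4)/(2*(k**2 + 1)), so s_k = R(k)·t_k = 3**k*(-k**2 + 3*k - 4).
Check: Δs_k = 2*3**k*(-k**2 - 1). ✓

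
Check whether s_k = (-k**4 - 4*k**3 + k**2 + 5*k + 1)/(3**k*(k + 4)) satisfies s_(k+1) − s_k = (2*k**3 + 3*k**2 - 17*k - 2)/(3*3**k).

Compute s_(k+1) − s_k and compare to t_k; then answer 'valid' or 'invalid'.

s_(k+1) = (-k**4 - 8*k**3 - 17*k**2 - 9*k + 2)/(3*3**k*(k + 5))
s_(k+1) − s_k = (2*k**5 + 15*k**4 + 8*k**3 - 107*k**2 - 112*k - 7)/(3*3**k*(k**2 + 9*k + 20))
(s_(k+1) − s_k) − t_k = (-2*k**4 - 14*k**3 - 4*k**2 + 82*k + 11)/(3**k*(k**2 + 9*k + 20))

Invalid: residual (-2*k**4 - 14*k**3 - 4*k**2 + 82*k + 11)/(3**k*(k**2 + 9*k + 20)) ≠ 0.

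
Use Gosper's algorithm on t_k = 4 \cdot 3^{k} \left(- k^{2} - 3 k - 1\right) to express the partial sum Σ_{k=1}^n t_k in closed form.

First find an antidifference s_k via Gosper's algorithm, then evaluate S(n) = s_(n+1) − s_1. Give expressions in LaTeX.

Ratio r(k) = 3*(k**2 + 5*k + 5)/(k**2 + 3*k + 1).
Gosper form: A/B · C(k+1)/C(k) with A=3, B=1, C=k**2 + 3*k + 1.
Key eq: (3)·f(k+1) = (1)·f(k) + (k**2 + 3*k + 1).
From deg A=0, deg B=0, deg C=2: d=2.
Match coefficients ⇒ f(k) = (2*k**2 - 1)/4.
So s_k = (B(k−1)f/C)·t_k = ((2*k**2 - 1)/(4*(k**2 + 3*k + 1)))·t_k = 3**k*(1 - 2*k**2).
Δs = 4*3**k*(-k**2 - 3*k - 1), as required.
Telescope: S(n) = s_(n+1) − s_(1) = 3**(n + 1)*(-2*n**2 - 4*n - 1) − (-3) = -6*3**n*n**2 - 12*3**n*n - 3*3**n + 3.

S(n) = - 6 \cdot 3^{n} n^{2} - 12 \cdot 3^{n} n - 3 \cdot 3^{n} + 3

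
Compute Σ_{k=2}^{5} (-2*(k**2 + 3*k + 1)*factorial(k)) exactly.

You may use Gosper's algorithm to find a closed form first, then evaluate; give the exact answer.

The ratio is (k + 1)*(3*k + (k + 1)**2 + 4)/(k**2 + 3*k + 1).
Take A(k)=k + 1, B(k)=1, C(k)=k**2 + 3*k + 1.
Key eq: (k + 1)·f(k+1) = (1)·f(k) + (k**2 + 3*k + 1).
From deg A=1, deg B=0, deg C=2: d=1.
Solve for f: f(k) = k + 2 (degree 1 ≤ 1).
Then R = B(k−1)f/C = (k + 2)/(k**2 + 3*k + 1), so s_k = R(k)·t_k = -2*(k + 2)*factorial(k).
Δs = -2*(k**2 + 3*k + 1)*factorial(k), as required.
Sum = s_(6) − s_(2); s_(6) = -11520, s_(2) = -16 ⇒ -11504.

Σ = -11504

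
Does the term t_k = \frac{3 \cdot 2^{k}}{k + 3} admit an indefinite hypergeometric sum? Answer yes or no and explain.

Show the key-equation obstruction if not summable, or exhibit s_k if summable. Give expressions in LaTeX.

t_(k+1)/t_k = 2*(k + 3)/(k + 4).
Factor: A=2*k + 6; B=k + 4; C=1.
Set up (2*k + 6)·f(k+1) − (k + 3)·f(k) − (1) = 0.
From deg A=1, deg B=1, deg C=0: d=-1.
deg f ≤ -1 is impossible — no certificate.

No — negative degree bound, so no certificate f.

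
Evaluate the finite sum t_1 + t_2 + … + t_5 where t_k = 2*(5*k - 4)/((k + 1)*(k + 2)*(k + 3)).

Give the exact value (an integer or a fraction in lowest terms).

Σ = 125/168

The ratio is (k + 1)*(5*k + 1)/((k + 4)*(5*k - 4)).
A = k + 1, B = k + 4, C = k - 4/5.
f must satisfy (k + 1)·f(k+1) − (k + 3)·f(k) = k - 4/5.
deg f ≤ 2 (via 1,1,1).
Solving with deg f ≤ 2: f(k) = k*(k - 17)/20.
Then R = B(k−1)f/C = k*(k - 17)*(k + 3)/(4*(5*k - 4)), so s_k = R(k)·t_k = k*(k - 17)/(2*(k + 1)*(k + 2)).
s_(k+1) − s_k = 2*(5*k - 4)/(k**3 + 6*k**2 + 11*k + 6) = t_k.
Sum = s_(6) − s_(1); s_(6) = -33/56, s_(1) = -4/3 ⇒ 125/168.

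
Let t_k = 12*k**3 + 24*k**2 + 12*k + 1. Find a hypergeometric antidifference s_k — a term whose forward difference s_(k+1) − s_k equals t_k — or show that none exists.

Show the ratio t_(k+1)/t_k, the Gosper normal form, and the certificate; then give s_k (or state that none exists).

r(k) = (12*k**3 + 60*k**2 + 96*k + 49)/(12*k**3 + 24*k**2 + 12*k + 1) after simplifying.
Factor: A=1; B=1; C=k**3 + 2*k**2 + k + 1/12.
Need (1)·f(k+1) − (1)·f(k) = k**3 + 2*k**2 + k + 1/12.
Degrees (0,0,3) ⇒ d ≤ 4.
Solving with deg f ≤ 4: f(k) = k*(3*k**3 + 2*k**2 - 3*k - 1)/12.
Get s_k = R·t_k = k*(3*k**3 + 2*k**2 - 3*k - 1) with R(k) = B(k−1)f(k)/C(k) = k*(3*k**3 + 2*k**2 - 3*k - 1)/(12*k**3 + 24*k**2 + 12*k + 1).
Check: Δs_k = 12*k**3 + 24*k**2 + 12*k + 1. ✓

s_k = k*(3*k**3 + 2*k**2 - 3*k - 1)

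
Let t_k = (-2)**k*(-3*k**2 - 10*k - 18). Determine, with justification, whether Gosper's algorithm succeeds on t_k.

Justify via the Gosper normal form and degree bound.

Yes. s_k = (-2)**k*(k**2 + 2*k + 4).

The ratio is 2*(-3*k**2 - 16*k - 31)/(3*k**2 + 10*k + 18).
A = -2, B = 1, C = k**2 + 10*k/3 + 6.
Solve (-2)·f(k+1) − (1)·f(k) = k**2 + 10*k/3 + 6.
Degrees (0,0,2) ⇒ d ≤ 2.
Solve for f: f(k) = -(k**2 + 2*k + 4)/3 (degree 2 ≤ 2).
R(k) = B(k−1)·f(k)/C(k) = -(k**2 + 2*k + 4)/(3*k**2 + 10*k + 18); s_k = R·t_k = (-2)**k*(k**2 + 2*k + 4).
Verify: (-2)**k*(-3*k**2 - 10*k - 18) matches t_k.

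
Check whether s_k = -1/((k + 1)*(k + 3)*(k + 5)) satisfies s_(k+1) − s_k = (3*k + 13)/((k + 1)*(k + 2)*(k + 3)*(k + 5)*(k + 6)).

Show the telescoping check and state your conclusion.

s_(k+1) = -1/((k + 2)*(k + 4)*(k + 6))
s_(k+1) − s_k = 3*(k**2 + 7*k + 11)/(k**6 + 21*k**5 + 175*k**4 + 735*k**3 + 1624*k**2 + 1764*k + 720)
(s_(k+1) − s_k) − t_k = (-4*k - 19)/(k**6 + 21*k**5 + 175*k**4 + 735*k**3 + 1624*k**2 + 1764*k + 720)

Invalid: residual (-4*k - 19)/(k**6 + 21*k**5 + 175*k**4 + 735*k**3 + 1624*k**2 + 1764*k + 720) ≠ 0.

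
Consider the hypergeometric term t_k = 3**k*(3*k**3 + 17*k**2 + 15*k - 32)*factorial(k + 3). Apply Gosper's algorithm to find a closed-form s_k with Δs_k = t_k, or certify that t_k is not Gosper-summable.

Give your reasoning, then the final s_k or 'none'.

Step 1: r(k) = 3*(3*k**4 + 38*k**3 + 162*k**2 + 235*k + 12)/(3*k**3 + 17*k**2 + 15*k - 32).
A = 3*k + 12, B = 1, C = k**3 + 17*k**2/3 + 5*k - 32/3.
f must satisfy (3*k + 12)·f(k+1) − (1)·f(k) = k**3 + 17*k**2/3 + 5*k - 32/3.
d = 2 from the (1,0,3) case.
A polynomial solution: f(k) = (k - 2)*(k + 2)/3.
Get s_k = R·t_k = 3**k*(k - 2)*(k + 2)*factorial(k + 3) with R(k) = B(k−1)f(k)/C(k) = (k - 2)*(k + 2)/(3*k**3 + 17*k**2 + 15*k - 32).
Δs = 3**k*(3*k**3 + 17*k**2 + 15*k - 32)*factorial(k + 3), as required.

s_k = 3**k*(k - 2)*(k + 2)*factorial(k + 3)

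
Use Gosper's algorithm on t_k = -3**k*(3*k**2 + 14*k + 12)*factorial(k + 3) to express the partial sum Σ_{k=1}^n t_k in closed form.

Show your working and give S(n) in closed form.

Step 1: r(k) = 3*(3*k**3 + 32*k**2 + 109*k + 116)/(3*k**2 + 14*k + 12).
Gosper form: A/B · C(k+1)/C(k) with A=3*k + 12, B=1, C=k**2 + 14*k/3 + 4.
Key eq: (3*k + 12)·f(k+1) = (1)·f(k) + (k**2 + 14*k/3 + 4).
d = 1 from the (1,0,2) case.
A polynomial solution: f(k) = k/3.
Certificate R = B(k−1)f/C = k/(3*k**2 + 14*k + 12) gives s_k = -3**k*k*factorial(k + 3).
s_(k+1) − s_k = -3**k*(3*k**2 + 14*k + 12)*factorial(k + 3) = t_k.
Σ_(k=1)^n t_k = s_(n+1) − s_(1) = (-3**(n + 1)*(n + 1)*factorial(n + 4)) − (-72), i.e. -3*3**n*n*factorial(n + 4) - 3*3**n*factorial(n + 4) + 72.

S(n) = -3*3**n*n*factorial(n + 4) - 3*3**n*factorial(n + 4) + 72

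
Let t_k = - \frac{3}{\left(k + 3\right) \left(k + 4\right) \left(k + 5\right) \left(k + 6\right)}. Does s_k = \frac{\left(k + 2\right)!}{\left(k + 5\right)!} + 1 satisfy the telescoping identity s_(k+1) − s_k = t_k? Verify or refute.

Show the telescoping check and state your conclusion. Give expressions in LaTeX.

Valid: the claim telescopes to t_k.

s_(k+1) = factorial(k + 3)/factorial(k + 6) + 1
s_(k+1) − s_k = -3/((k + 3)*(k + 4)*(k + 5)*(k + 6))
(s_(k+1) − s_k) − t_k = 0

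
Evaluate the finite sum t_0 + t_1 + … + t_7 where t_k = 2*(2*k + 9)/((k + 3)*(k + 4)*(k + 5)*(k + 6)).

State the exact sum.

Σ = 256/2145

Compute t_(k+1)/t_k: get (k + 3)*(2*k + 11)/((k + 7)*(2*k + 9)).
Normal form (A,B,C) = (k + 3, k + 7, k + 9/2).
Need (k + 3)·f(k+1) − (k + 6)·f(k) = k + 9/2.
deg f ≤ 3 (via 1,1,1).
Solving with deg f ≤ 3: f(k) = k*(k + 4)*(k + 8)/30.
Certificate R = B(k−1)f/C = k*(k + 4)*(k + 6)*(k + 8)/(15*(2*k + 9)) gives s_k = 2*k*(k + 8)/(15*(k**2 + 8*k + 15)).
s_(k+1) − s_k = 2*(2*k + 9)/(k**4 + 18*k**3 + 119*k**2 + 342*k + 360) = t_k.
Evaluate s at k=8 and k=0: 256/2145 and 0; difference 256/2145.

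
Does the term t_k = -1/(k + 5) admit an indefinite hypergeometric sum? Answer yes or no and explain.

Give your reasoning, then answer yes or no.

Step 1: r(k) = (k + 5)/(k + 6).
Take A(k)=k + 5, B(k)=k + 6, C(k)=1.
f must satisfy (k + 5)·f(k+1) − (k + 5)·f(k) = 1.
d = 0 from the (1,1,0) case.
Put f(k) = c0: A·f(k+1) − B(k−1)·f(k) − C = -1; need -1 = 0 — inconsistent ⇒ no f, not summable.

No — the linear system for f has no solution.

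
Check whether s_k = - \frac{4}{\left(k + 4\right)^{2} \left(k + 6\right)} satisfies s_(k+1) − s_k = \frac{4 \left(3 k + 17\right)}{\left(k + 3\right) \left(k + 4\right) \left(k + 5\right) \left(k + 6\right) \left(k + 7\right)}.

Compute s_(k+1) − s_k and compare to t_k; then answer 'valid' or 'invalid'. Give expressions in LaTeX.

s_(k+1) = -4/((k + 5)**2*(k + 7))
s_(k+1) − s_k = -4/((k + 5)**2*(k + 7)) + 4/((k + 4)**2*(k + 6))
(s_(k+1) − s_k) − t_k = 4*(-4*k**2 - 41*k - 103)/(k**7 + 34*k**6 + 490*k**5 + 3880*k**4 + 18229*k**3 + 50806*k**2 + 77760*k + 50400)

Invalid: residual \frac{4 \left(- 4 k^{2} - 41 k - 103\right)}{k^{7} + 34 k^{6} + 490 k^{5} + 3880 k^{4} + 18229 k^{3} + 50806 k^{2} + 77760 k + 50400} ≠ 0.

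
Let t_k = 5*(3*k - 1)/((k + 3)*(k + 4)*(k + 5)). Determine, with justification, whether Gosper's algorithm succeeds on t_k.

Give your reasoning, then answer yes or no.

Yes. s_k = 5*k*(k - 2)/(3*(k + 3)*(k + 4)).

The ratio is (k + 3)*(3*k + 2)/((k + 6)*(3*k - 1)).
Factor: A=k + 3; B=k + 6; C=k - 1/3.
Key eq: (k + 3)·f(k+1) = (k + 5)·f(k) + (k - 1/3).
Degrees (1,1,1) ⇒ d ≤ 2.
Match coefficients ⇒ f(k) = k*(k - 2)/9.
So s_k = (B(k−1)f/C)·t_k = (k*(k - 2)*(k + 5)/(3*(3*k - 1)))·t_k = 5*k*(k - 2)/(3*(k + 3)*(k + 4)).
Verify: 5*(3*k - 1)/(k**3 + 12*k**2 + 47*k + 60) matches t_k.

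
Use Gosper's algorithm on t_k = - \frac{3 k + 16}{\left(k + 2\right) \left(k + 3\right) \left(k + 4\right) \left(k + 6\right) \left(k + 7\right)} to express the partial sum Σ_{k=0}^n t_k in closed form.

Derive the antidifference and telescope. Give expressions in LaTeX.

S(n) = \frac{- n^{3} - 14 n^{2} - 61 n - 48}{36 \left(n^{3} + 14 n^{2} + 61 n + 84\right)}

r(k) = (k + 2)*(k + 6)*(3*k + 19)/((k + 5)*(k + 8)*(3*k + 16)) after simplifying.
A = k + 2, B = k + 8, C = k**2 + 31*k/3 + 80/3.
Solve (k + 2)·f(k+1) − (k + 7)·f(k) = k**2 + 31*k/3 + 80/3.
Degrees (1,1,2) ⇒ d ≤ 5.
Coefficient equations give f(k) = k*(k + 4)*(k + 5)*(k**2 + 11*k + 36)/108.
Get s_k = R·t_k = k*(-k**2 - 11*k - 36)/(36*(k**3 + 11*k**2 + 36*k + 36)) with R(k) = B(k−1)f(k)/C(k) = k*(k + 4)*(k + 7)*(k**2 + 11*k + 36)/(36*(3*k + 16)).
Verify: (-3*k - 16)/(k**5 + 22*k**4 + 185*k**3 + 740*k**2 + 1404*k + 1008) matches t_k.
s_(n+1) = (-n**3 - 14*n**2 - 61*n - 48)/(36*(n**3 + 14*n**2 + 61*n + 84)) and s_(0) = 0, so S(n) = (-n**3 - 14*n**2 - 61*n - 48)/(36*(n**3 + 14*n**2 + 61*n + 84)).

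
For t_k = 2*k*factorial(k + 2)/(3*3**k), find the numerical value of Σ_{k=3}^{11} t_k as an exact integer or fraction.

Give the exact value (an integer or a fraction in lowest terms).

Ratio r(k) = (k + 1)*(k + 3)/(3*k).
Gosper form: A/B · C(k+1)/C(k) with A=k/3 + 1, B=1, C=k.
Key eq: (k/3 + 1)·f(k+1) = (1)·f(k) + (k).
d = 0 from the (1,0,1) case.
Coefficient equations give f(k) = 3.
R(k) = B(k−1)·f(k)/C(k) = 3/k; s_k = R·t_k = 2*factorial(k + 2)/3**k.
Δs = 2*k*factorial(k + 2)/(3*3**k), as required.
Σ_(k=3)^(11) t_k = s_(12) − s_(3) = 717516800/2187 − (80/9) = 717497360/2187.

Σ = 717497360/2187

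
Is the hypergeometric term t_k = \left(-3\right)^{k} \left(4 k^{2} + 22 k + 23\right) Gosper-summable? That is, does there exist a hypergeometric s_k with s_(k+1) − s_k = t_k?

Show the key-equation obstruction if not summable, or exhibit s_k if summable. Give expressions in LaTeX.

Ratio r(k) = 3*(-4*k**2 - 30*k - 49)/(4*k**2 + 22*k + 23).
Take A(k)=-3, B(k)=1, C(k)=k**2 + 11*k/2 + 23/4.
Need (-3)·f(k+1) − (1)·f(k) = k**2 + 11*k/2 + 23/4.
deg f ≤ 2 (via 0,0,2).
A polynomial solution: f(k) = -(k**2 + 4*k + 2)/4.
Then R = B(k−1)f/C = -(k**2 + 4*k + 2)/(4*k**2 + 22*k + 23), so s_k = R(k)·t_k = (-3)**k*(-k**2 - 4*k - 2).
Check: Δs_k = (-3)**k*(4*k**2 + 22*k + 23). ✓

Yes. s_k = \left(-3\right)^{k} \left(- k^{2} - 4 k - 2\right).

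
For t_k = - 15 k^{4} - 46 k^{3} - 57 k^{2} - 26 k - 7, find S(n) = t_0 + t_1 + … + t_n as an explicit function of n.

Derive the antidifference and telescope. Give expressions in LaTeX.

S(n) = - 3 n^{5} - 19 n^{4} - 47 n^{3} - 53 n^{2} - 29 n - 7

Compute t_(k+1)/t_k: get (15*k**4 + 106*k**3 + 285*k**2 + 338*k + 151)/(15*k**4 + 46*k**3 + 57*k**2 + 26*k + 7).
So A=1 and B=1, with C=k**4 + 46*k**3/15 + 19*k**2/5 + 26*k/15 + 7/15.
Set up (1)·f(k+1) − (1)·f(k) − (k**4 + 46*k**3/15 + 19*k**2/5 + 26*k/15 + 7/15) = 0.
Bound: deg f ≤ 5.
Match coefficients ⇒ f(k) = k*(3*k**4 + 4*k**3 + k**2 - 4*k + 3)/15.
Certificate R = B(k−1)f/C = k*(3*k**4 + 4*k**3 + k**2 - 4*k + 3)/(15*k**4 + 46*k**3 + 57*k**2 + 26*k + 7) gives s_k = k*(-3*k**4 - 4*k**3 - k**2 + 4*k - 3).
Verify: -15*k**4 - 46*k**3 - 57*k**2 - 26*k - 7 matches t_k.
Σ_(k=0)^n t_k = s_(n+1) − s_(0) = (-3*n**5 - 19*n**4 - 47*n**3 - 53*n**2 - 29*n - 7) − (0), i.e. -3*n**5 - 19*n**4 - 47*n**3 - 53*n**2 - 29*n - 7.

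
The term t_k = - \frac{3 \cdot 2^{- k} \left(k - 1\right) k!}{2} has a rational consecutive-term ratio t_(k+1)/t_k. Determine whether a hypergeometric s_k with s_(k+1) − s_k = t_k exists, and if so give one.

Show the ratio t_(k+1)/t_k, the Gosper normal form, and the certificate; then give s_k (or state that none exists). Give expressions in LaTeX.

s_k = - 3 \cdot 2^{- k} k!

t_(k+1)/t_k = k*(k + 1)/(2*(k - 1)).
Factor: A=k/2 + 1/2; B=1; C=k - 1.
f must satisfy (k/2 + 1/2)·f(k+1) − (1)·f(k) = k - 1.
Bound: deg f ≤ 0.
Match coefficients ⇒ f(k) = 2.
R(k) = B(k−1)·f(k)/C(k) = 2/(k - 1); s_k = R·t_k = -3*factorial(k)/2**k.
s_(k+1) − s_k = -3*(k - 1)*factorial(k)/(2*2**k) = t_k.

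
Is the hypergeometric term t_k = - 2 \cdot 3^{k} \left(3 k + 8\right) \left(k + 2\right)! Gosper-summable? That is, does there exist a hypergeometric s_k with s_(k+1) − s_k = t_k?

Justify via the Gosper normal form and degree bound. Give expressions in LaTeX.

Yes. s_k = - 2 \cdot 3^{k} \left(k + 2\right)!.

Step 1: r(k) = 3*(k + 3)*(3*k + 11)/(3*k + 8).
Normal form (A,B,C) = (3*k + 9, 1, k + 8/3).
f must satisfy (3*k + 9)·f(k+1) − (1)·f(k) = k + 8/3.
deg f ≤ 0 (via 1,0,1).
Coefficient equations give f(k) = 1/3.
Certificate R = B(k−1)f/C = 1/(3*k + 8) gives s_k = -2*3**k*factorial(k + 2).
Check: Δs_k = -2*3**k*(3*k + 8)*factorial(k + 2). ✓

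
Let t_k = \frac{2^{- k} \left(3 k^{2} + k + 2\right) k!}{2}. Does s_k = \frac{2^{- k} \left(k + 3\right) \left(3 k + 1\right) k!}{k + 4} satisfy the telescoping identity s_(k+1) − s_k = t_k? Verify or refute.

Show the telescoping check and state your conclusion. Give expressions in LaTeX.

Invalid: residual - \frac{2^{- k} \left(3 k^{3} + 13 k^{2} + 6\right) k!}{2 \left(k + 4\right) \left(k + 5\right)} ≠ 0.

s_(k+1) = (k + 4)*(3*k + 4)*factorial(k + 1)/(2*2**k*(k + 5))
s_(k+1) − s_k = (3*k**4 + 25*k**3 + 58*k**2 + 38*k + 34)*factorial(k)/(2*2**k*(k + 4)*(k + 5))
(s_(k+1) − s_k) − t_k = -(3*k**3 + 13*k**2 + 6)*factorial(k)/(2*2**k*(k + 4)*(k + 5))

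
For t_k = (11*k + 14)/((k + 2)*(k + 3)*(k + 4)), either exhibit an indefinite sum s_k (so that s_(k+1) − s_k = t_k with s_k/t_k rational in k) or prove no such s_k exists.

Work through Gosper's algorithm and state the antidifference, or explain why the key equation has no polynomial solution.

Compute t_(k+1)/t_k: get (k + 2)*(11*k + 25)/((k + 5)*(11*k + 14)).
Factor: A=k + 2; B=k + 5; C=k + 14/11.
Solve (k + 2)·f(k+1) − (k + 4)·f(k) = k + 14/11.
deg f ≤ 2 (via 1,1,1).
A polynomial solution: f(k) = k*(3*k + 4)/11.
So s_k = (B(k−1)f/C)·t_k = (k*(k + 4)*(3*k + 4)/(11*k + 14))·t_k = k*(3*k + 4)/((k + 2)*(k + 3)).
Verify: (11*k + 14)/(k**3 + 9*k**2 + 26*k + 24) matches t_k.

s_k = k*(3*k + 4)/((k + 2)*(k + 3))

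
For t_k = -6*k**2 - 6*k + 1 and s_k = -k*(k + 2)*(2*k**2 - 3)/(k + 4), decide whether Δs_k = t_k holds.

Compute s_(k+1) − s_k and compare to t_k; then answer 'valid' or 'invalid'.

s_(k+1) = -(k + 1)*(k + 3)*(2*(k + 1)**2 - 3)/(k + 5)
s_(k+1) − s_k = (-6*k**4 - 52*k**3 - 113*k**2 - 59*k + 12)/(k**2 + 9*k + 20)
(s_(k+1) − s_k) − t_k = 4*(2*k**3 + 15*k**2 + 13*k - 2)/(k**2 + 9*k + 20)

Invalid: residual 4*(2*k**3 + 15*k**2 + 13*k - 2)/(k**2 + 9*k + 20) ≠ 0.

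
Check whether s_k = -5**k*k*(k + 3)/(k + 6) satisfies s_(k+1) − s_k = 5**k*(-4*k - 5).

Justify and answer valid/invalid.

Invalid: residual 5**k*(12*k**2 + 84*k + 90)/(k**2 + 13*k + 42) ≠ 0.

s_(k+1) = -5**(k + 1)*(k + 1)*(k + 4)/(k + 7)
s_(k+1) − s_k = 5**k*(-4*k**3 - 45*k**2 - 149*k - 120)/(k**2 + 13*k + 42)
(s_(k+1) − s_k) − t_k = 5**k*(12*k**2 + 84*k + 90)/(k**2 + 13*k + 42)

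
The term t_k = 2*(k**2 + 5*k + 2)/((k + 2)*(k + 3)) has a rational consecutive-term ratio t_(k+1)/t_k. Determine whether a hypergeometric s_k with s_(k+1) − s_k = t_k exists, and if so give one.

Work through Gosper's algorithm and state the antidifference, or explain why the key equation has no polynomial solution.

t_(k+1)/t_k = (k + 2)*(5*k + (k + 1)**2 + 7)/((k + 4)*(k**2 + 5*k + 2)).
So A=k + 2 and B=k + 4, with C=k**2 + 5*k + 2.
Need (k + 2)·f(k+1) − (k + 3)·f(k) = k**2 + 5*k + 2.
Bound: deg f ≤ 2.
Solving with deg f ≤ 2: f(k) = k**2.
So s_k = (B(k−1)f/C)·t_k = (k**2*(k + 3)/(k**2 + 5*k + 2))·t_k = 2*k**2/(k + 2).
Δs = 2*(k**2 + 5*k + 2)/(k**2 + 5*k + 6), as required.

s_k = 2*k**2/(k + 2)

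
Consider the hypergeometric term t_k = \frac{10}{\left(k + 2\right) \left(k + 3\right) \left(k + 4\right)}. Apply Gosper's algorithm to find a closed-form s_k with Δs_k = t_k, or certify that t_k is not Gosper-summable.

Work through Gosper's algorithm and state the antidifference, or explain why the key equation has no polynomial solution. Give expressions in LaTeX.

s_k = \frac{5 k \left(k + 5\right)}{6 \left(k + 2\right) \left(k + 3\right)}

Compute t_(k+1)/t_k: get (k + 2)/(k + 5).
Factor: A=k + 2; B=k + 5; C=1.
Set up (k + 2)·f(k+1) − (k + 4)·f(k) − (1) = 0.
deg f ≤ 2 (via 1,1,0).
A polynomial solution: f(k) = k*(k + 5)/12.
R(k) = B(k−1)·f(k)/C(k) = k*(k + 4)*(k + 5)/12; s_k = R·t_k = 5*k*(k + 5)/(6*(k + 2)*(k + 3)).
s_(k+1) − s_k = 10/(k**3 + 9*k**2 + 26*k + 24) = t_k.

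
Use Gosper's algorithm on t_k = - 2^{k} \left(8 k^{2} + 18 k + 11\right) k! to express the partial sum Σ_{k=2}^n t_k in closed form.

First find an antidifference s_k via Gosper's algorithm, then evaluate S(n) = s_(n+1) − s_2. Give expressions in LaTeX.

Ratio r(k) = 2*(8*k**3 + 42*k**2 + 71*k + 37)/(8*k**2 + 18*k + 11).
So A=2*k + 2 and B=1, with C=k**2 + 9*k/4 + 11/8.
Set up (2*k + 2)·f(k+1) − (1)·f(k) − (k**2 + 9*k/4 + 11/8) = 0.
deg f ≤ 1 (via 1,0,2).
A polynomial solution: f(k) = (4*k + 3)/8.
Then R = B(k−1)f/C = (4*k + 3)/(8*k**2 + 18*k + 11), so s_k = R(k)·t_k = -2**k*(4*k + 3)*factorial(k).
Δs = -2**k*(8*k**2 + 18*k + 11)*factorial(k), as required.
s_(n+1) = -2**(n + 1)*(4*n + 7)*factorial(n + 1) and s_(2) = -88, so S(n) = -8*2**n*n**2*factorial(n) - 22*2**n*n*factorial(n) - 14*2**n*factorial(n) + 88.

S(n) = - 8 \cdot 2^{n} n^{2} n! - 22 \cdot 2^{n} n n! - 14 \cdot 2^{n} n! + 88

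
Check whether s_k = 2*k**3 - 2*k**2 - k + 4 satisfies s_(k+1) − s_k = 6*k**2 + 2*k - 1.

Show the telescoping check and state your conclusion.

s_(k+1) = 2*k**3 + 4*k**2 + k + 3
s_(k+1) − s_k = 6*k**2 + 2*k - 1
(s_(k+1) − s_k) − t_k = 0

Valid: the claim telescopes to t_k.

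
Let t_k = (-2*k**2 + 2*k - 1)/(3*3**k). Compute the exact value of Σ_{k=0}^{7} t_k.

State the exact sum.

Σ = -6496/6561

t_(k+1)/t_k = (2*k**2 + 2*k + 1)/(3*(2*k**2 - 2*k + 1)).
Take A(k)=1/3, B(k)=1, C(k)=k**2 - k + 1/2.
Key eq: (1/3)·f(k+1) = (1)·f(k) + (k**2 - k + 1/2).
From deg A=0, deg B=0, deg C=2: d=2.
Coefficient equations give f(k) = -3*(k**2 + 1)/2.
Certificate R = B(k−1)f/C = -3*(k**2 + 1)/(2*k**2 - 2*k + 1) gives s_k = (k**2 + 1)/3**k.
s_(k+1) − s_k = (-2*k**2 + 2*k - 1)/(3*3**k) = t_k.
Sum = s_(8) − s_(0); s_(8) = 65/6561, s_(0) = 1 ⇒ -6496/6561.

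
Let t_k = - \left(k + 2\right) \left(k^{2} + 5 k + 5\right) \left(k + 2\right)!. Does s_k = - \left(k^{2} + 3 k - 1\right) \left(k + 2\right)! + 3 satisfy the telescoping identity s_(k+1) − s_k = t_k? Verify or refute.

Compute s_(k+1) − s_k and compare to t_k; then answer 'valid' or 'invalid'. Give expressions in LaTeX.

s_(k+1) = -(3*k + (k + 1)**2 + 2)*factorial(k + 3) + 3
s_(k+1) − s_k = -(k + 2)*(k**2 + 5*k + 5)*factorial(k + 2)
(s_(k+1) − s_k) − t_k = 0

Valid: the claim telescopes to t_k.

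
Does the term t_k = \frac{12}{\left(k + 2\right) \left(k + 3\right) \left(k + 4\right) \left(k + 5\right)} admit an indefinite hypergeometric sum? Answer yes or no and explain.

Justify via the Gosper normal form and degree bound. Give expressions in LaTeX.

The ratio is (k + 2)/(k + 6).
A = k + 2, B = k + 6, C = 1.
Key eq: (k + 2)·f(k+1) = (k + 5)·f(k) + (1).
From deg A=1, deg B=1, deg C=0: d=3.
Solving with deg f ≤ 3: f(k) = k*(k**2 + 9*k + 26)/72.
R(k) = B(k−1)·f(k)/C(k) = k*(k + 5)*(k**2 + 9*k + 26)/72; s_k = R·t_k = k*(k**2 + 9*k + 26)/(6*(k + 2)*(k + 3)*(k + 4)).
Check: Δs_k = 12/(k**4 + 14*k**3 + 71*k**2 + 154*k + 120). ✓

Yes. s_k = \frac{k \left(k^{2} + 9 k + 26\right)}{6 \left(k + 2\right) \left(k + 3\right) \left(k + 4\right)}.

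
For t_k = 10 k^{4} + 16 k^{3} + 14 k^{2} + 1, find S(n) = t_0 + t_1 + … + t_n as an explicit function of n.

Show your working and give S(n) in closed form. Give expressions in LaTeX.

Ratio r(k) = (10*k**4 + 56*k**3 + 122*k**2 + 116*k + 41)/(10*k**4 + 16*k**3 + 14*k**2 + 1).
So A=1 and B=1, with C=k**4 + 8*k**3/5 + 7*k**2/5 + 1/10.
f must satisfy (1)·f(k+1) − (1)·f(k) = k**4 + 8*k**3/5 + 7*k**2/5 + 1/10.
d = 5 from the (0,0,4) case.
Coefficient equations give f(k) = k*(2*k**4 - k**3 - 3*k + 3)/10.
Certificate R = B(k−1)f/C = k*(2*k**4 - k**3 - 3*k + 3)/(10*k**4 + 16*k**3 + 14*k**2 + 1) gives s_k = k*(2*k**4 - k**3 - 3*k + 3).
Check: Δs_k = 10*k**4 + 16*k**3 + 14*k**2 + 1. ✓
Σ_(k=0)^n t_k = s_(n+1) − s_(0) = (2*n**5 + 9*n**4 + 16*n**3 + 11*n**2 + 3*n + 1) − (0), i.e. 2*n**5 + 9*n**4 + 16*n**3 + 11*n**2 + 3*n + 1.

S(n) = 2 n^{5} + 9 n^{4} + 16 n^{3} + 11 n^{2} + 3 n + 1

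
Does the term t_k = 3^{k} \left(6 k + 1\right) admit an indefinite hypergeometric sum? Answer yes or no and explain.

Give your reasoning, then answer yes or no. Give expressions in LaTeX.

Ratio r(k) = 3*(6*k + 7)/(6*k + 1).
Normal form (A,B,C) = (3, 1, k + 1/6).
Set up (3)·f(k+1) − (1)·f(k) − (k + 1/6) = 0.
Bound: deg f ≤ 1.
Solve for f: f(k) = (3*k - 4)/6 (degree 1 ≤ 1).
Then R = B(k−1)f/C = (3*k - 4)/(6*k + 1), so s_k = R(k)·t_k = 3**k*(3*k - 4).
s_(k+1) − s_k = 3**k*(6*k + 1) = t_k.

Yes. s_k = 3^{k} \left(3 k - 4\right).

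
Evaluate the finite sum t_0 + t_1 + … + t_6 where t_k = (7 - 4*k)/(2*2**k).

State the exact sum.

The ratio is (4*k - 3)/(2*(4*k - 7)).
Normal form (A,B,C) = (1/2, 1, k - 7/4).
Need (1/2)·f(k+1) − (1)·f(k) = k - 7/4.
d = 1 from the (0,0,1) case.
Solving with deg f ≤ 1: f(k) = -(4*k - 3)/2.
So s_k = (B(k−1)f/C)·t_k = (-2*(4*k - 3)/(4*k - 7))·t_k = (4*k - 3)/2**k.
Check: Δs_k = (7 - 4*k)/(2*2**k). ✓
Telescoping: Σ = s_(7) − s_(0) = 25/128 − (-3) = 409/128.

Σ = 409/128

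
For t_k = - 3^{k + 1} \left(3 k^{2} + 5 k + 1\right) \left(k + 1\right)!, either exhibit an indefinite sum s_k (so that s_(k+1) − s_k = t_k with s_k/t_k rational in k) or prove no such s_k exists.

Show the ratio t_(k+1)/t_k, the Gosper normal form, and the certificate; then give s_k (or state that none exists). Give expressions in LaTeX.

s_k = - 3^{k + 1} \left(k - 1\right) \left(k + 1\right)!

r(k) = 3*(3*k**3 + 17*k**2 + 31*k + 18)/(3*k**2 + 5*k + 1) after simplifying.
A = 3*k + 6, B = 1, C = k**2 + 5*k/3 + 1/3.
Key eq: (3*k + 6)·f(k+1) = (1)·f(k) + (k**2 + 5*k/3 + 1/3).
Degrees (1,0,2) ⇒ d ≤ 1.
Solve for f: f(k) = (k - 1)/3 (degree 1 ≤ 1).
Certificate R = B(k−1)f/C = (k - 1)/(3*k**2 + 5*k + 1) gives s_k = -3**(k + 1)*(k - 1)*factorial(k + 1).
s_(k+1) − s_k = -3**(k + 1)*(3*k**2 + 5*k + 1)*factorial(k + 1) = t_k.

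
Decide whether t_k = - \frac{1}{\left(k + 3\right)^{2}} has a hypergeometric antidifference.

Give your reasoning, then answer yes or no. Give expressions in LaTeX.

No. Not Gosper-summable.

t_(k+1)/t_k = (k + 3)**2/(k + 4)**2.
So A=k**2 + 6*k + 9 and B=k**2 + 8*k + 16, with C=1.
f must satisfy (k**2 + 6*k + 9)·f(k+1) − (k**2 + 6*k + 9)·f(k) = 1.
deg f ≤ 0 (via 2,2,0).
Generic f = c0 gives residual -1; -1 = 0 cannot hold, so t_k is not Gosper-summable.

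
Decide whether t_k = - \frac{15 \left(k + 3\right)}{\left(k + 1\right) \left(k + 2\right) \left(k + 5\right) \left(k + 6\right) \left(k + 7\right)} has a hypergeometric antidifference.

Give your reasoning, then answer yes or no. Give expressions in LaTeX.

t_(k+1)/t_k = (k + 1)*(k + 4)*(k + 5)/((k + 3)**2*(k + 8)).
Factor: A=k + 1; B=k + 8; C=k**3 + 10*k**2 + 33*k + 36.
Set up (k + 1)·f(k+1) − (k + 7)·f(k) − (k**3 + 10*k**2 + 33*k + 36) = 0.
Degrees (1,1,3) ⇒ d ≤ 6.
Match coefficients ⇒ f(k) = k*(k + 2)*(k + 3)*(k + 4)*(k**2 + 12*k + 41)/90.
Then R = B(k−1)f/C = k*(k + 2)*(k + 7)*(k**2 + 12*k + 41)/(90*(k + 3)), so s_k = R(k)·t_k = k*(-k**2 - 12*k - 41)/(6*(k**3 + 12*k**2 + 41*k + 30)).
s_(k+1) − s_k = 15*(-k - 3)/(k**5 + 21*k**4 + 163*k**3 + 567*k**2 + 844*k + 420) = t_k.

Yes. s_k = \frac{k \left(- k^{2} - 12 k - 41\right)}{6 \left(k^{3} + 12 k^{2} + 41 k + 30\right)}.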